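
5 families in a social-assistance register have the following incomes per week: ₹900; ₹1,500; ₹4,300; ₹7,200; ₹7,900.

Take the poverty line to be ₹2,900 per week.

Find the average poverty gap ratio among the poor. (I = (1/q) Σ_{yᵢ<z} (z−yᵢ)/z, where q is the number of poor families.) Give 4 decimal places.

0.5862

Below the line: ₹900, ₹1,500 (q = 2 of N = 5).
Relative gaps: 0.6897, 0.4828; sum = 1.172414.
The income-gap ratio divides by q (the poor only): 1.172414 / 2 = 0.5862.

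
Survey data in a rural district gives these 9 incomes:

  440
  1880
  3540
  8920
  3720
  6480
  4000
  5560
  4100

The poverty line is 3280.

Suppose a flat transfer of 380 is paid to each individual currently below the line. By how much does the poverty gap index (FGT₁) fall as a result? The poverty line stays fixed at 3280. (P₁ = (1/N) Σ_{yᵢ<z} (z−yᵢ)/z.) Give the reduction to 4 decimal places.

Before: below the line — 440, 1880; poverty gap index (FGT₁) = 0.143631.
After the 380 transfer: below the line — 820, 2260; poverty gap index (FGT₁) = 0.117886.
Reduction = 0.143631 − 0.117886 = 0.0257.

0.0257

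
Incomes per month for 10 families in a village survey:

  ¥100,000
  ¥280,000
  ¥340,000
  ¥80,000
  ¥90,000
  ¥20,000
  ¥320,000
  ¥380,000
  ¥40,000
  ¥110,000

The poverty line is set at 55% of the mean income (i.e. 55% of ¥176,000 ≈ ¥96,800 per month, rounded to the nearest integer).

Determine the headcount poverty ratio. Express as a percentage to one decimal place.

40.0%

4 of the 10 families have income below ¥96,800.
H = 4/10 = 40.0%.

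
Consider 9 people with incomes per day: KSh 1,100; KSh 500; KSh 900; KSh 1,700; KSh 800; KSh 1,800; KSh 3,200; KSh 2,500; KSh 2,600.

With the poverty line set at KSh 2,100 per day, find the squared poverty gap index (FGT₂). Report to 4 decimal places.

0.1749

Below the line: KSh 500, KSh 800, KSh 900, KSh 1,100, KSh 1,700, KSh 1,800 (q = 6 of N = 9).
Relative gaps: (2100−500)/2100 = 0.7619; (2100−800)/2100 = 0.6190; (2100−900)/2100 = 0.5714; (2100−1100)/2100 = 0.4762; (2100−1700)/2100 = 0.1905; (2100−1800)/2100 = 0.1429.
Squared: 0.5805; 0.3832; 0.3265; 0.2268; 0.0363; 0.0204.
Sum = 1.573696; P₂ = 1.573696 / 9 = 0.1749.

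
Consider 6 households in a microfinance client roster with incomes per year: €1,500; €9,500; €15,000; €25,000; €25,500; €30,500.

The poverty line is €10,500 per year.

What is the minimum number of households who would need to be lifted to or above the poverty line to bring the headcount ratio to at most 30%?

1

Currently q = 2 of N = 6 are below the line (H = 0.333).
A headcount ratio of at most 30% allows at most ⌊0.30 × 6⌋ = 1 poor households.
So at least 2 − 1 = 1 must be lifted.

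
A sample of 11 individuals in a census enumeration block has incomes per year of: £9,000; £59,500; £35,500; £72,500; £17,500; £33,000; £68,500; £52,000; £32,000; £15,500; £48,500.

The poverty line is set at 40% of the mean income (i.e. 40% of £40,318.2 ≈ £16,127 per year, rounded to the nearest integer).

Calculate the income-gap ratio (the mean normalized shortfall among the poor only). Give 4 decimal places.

0.2404

Below the line: £9,000, £15,500 (q = 2 of N = 11).
Relative gaps: 0.4419, 0.0389; sum = 0.480809.
I averages over the q = 2 poor units only: 0.480809 / 2 = 0.2404.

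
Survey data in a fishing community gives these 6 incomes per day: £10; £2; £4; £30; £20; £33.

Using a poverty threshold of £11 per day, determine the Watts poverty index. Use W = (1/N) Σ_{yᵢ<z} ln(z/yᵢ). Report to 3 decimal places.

0.469

Below z: £2, £4, £10 (q = 3 of N = 6).
ln(z/y) terms: ln(11/2) = 1.7047; ln(11/4) = 1.0116; ln(11/10) = 0.0953.
W = 2.811659 / 6 = 0.469.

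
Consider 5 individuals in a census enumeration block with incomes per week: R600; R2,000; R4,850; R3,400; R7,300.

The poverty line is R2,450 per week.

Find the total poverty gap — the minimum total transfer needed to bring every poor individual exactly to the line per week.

R2,300

Below z: R600, R2,000 (q = 2 of N = 5).
Individual gaps: 2450−600 = 1850; 2450−2000 = 450.
Aggregate gap = R2,300.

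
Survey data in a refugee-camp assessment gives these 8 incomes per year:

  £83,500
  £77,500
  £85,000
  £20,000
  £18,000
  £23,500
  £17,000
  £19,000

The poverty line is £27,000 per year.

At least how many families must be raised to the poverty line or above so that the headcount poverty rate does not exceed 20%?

5 of the 8 families are poor, so H = 5/8 = 0.625.
A headcount ratio of at most 20% allows at most ⌊0.20 × 8⌋ = 1 poor families.
So at least 5 − 1 = 4 must be lifted.

4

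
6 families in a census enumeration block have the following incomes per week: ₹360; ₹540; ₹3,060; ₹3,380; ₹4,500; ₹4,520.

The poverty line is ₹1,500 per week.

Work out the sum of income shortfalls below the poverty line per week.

₹2,100

Incomes under z: ₹360, ₹540 (q = 2 of N = 6).
Individual gaps: 1500−360 = 1140; 1500−540 = 960.
Aggregate gap = ₹2,100.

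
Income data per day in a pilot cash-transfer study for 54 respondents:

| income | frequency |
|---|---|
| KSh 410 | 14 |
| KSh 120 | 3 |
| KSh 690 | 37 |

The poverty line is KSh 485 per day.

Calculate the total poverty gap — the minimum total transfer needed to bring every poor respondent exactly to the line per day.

KSh 2,145

Below the line: 3×KSh 120, 14×KSh 410 (q = 17 of N = 54).
Individual gaps: 3×(485−120) = 1095; 14×(485−410) = 1050.
Aggregate gap = KSh 2,145.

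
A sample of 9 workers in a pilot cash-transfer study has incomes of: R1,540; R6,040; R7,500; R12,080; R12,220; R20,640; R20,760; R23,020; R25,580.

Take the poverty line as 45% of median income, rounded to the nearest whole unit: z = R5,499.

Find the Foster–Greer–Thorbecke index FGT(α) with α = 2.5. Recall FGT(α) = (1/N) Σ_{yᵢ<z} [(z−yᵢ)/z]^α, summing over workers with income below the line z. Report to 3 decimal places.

0.049

Below the line: R1,540 (q = 1 of N = 9).
Gap ratios (z−y)/z: (5499−1540)/5499 = 0.7199.
Raised to α = 2.5: 0.43980.
Sum = 0.439799; FGT(2.5) = 0.439799 / 9 = 0.049.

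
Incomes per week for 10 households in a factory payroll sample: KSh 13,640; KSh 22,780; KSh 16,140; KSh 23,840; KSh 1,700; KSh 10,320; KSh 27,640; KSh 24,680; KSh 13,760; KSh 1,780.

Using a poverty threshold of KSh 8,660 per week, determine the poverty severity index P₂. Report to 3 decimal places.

Incomes under z: KSh 1,700, KSh 1,780 (q = 2 of N = 10).
Relative gaps: (8660−1700)/8660 = 0.8037; (8660−1780)/8660 = 0.7945.
Squared: 0.6459; 0.6312.
Sum = 1.277088; P₂ = 1.277088 / 10 = 0.128.

0.128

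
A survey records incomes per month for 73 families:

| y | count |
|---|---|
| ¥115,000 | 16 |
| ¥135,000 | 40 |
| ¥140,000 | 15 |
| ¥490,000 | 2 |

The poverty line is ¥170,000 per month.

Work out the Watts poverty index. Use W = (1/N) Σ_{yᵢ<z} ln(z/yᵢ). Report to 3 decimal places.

Below z: 16×¥115,000, 40×¥135,000, 15×¥140,000 (q = 71 of N = 73).
Log shortfalls: ln(170000/115000) = 0.3909 (×16); ln(170000/135000) = 0.2305 (×40); ln(170000/140000) = 0.1942 (×15).
W = 18.387148 / 73 = 0.252.

0.252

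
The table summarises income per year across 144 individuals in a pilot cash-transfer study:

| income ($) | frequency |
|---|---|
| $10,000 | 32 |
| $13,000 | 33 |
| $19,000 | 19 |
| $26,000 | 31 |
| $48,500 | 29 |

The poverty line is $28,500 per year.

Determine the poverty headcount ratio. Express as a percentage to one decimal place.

79.9%

115 of the 144 individuals have income below $28,500.
H = 115/144 = 79.9%.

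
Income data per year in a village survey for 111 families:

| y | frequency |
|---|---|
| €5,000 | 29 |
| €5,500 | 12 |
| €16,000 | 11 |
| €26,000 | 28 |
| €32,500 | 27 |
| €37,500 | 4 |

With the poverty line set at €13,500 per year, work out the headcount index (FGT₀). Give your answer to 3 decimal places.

0.369

41 of the 111 families have income below €13,500.
H = 41/111 = 0.369.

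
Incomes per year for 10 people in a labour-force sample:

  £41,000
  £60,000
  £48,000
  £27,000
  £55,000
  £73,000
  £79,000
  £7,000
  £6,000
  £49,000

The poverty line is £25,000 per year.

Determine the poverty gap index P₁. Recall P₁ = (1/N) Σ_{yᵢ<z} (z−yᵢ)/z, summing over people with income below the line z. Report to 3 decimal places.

0.148

Incomes under z: £6,000, £7,000 (q = 2 of N = 10).
Normalized shortfalls: (25000−6000)/25000 = 0.7600; (25000−7000)/25000 = 0.7200.
Σ = 1.480000. Dividing by the full population N = 10 gives P₁ = 0.148.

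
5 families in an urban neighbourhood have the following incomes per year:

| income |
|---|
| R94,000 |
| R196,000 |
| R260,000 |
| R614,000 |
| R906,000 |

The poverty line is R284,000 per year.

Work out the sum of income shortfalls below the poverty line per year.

Incomes under z: R94,000, R196,000, R260,000 (q = 3 of N = 5).
Individual gaps: 284000−94000 = 190000; 284000−196000 = 88000; 284000−260000 = 24000.
Aggregate gap = R302,000.

R302,000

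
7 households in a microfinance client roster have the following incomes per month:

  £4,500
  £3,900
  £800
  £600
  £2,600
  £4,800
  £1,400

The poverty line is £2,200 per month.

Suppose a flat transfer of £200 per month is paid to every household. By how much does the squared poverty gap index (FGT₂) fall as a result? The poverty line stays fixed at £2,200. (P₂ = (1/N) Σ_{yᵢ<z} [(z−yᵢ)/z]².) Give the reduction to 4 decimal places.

0.0413

Before: below the line — £600, £800, £1,400; squared poverty gap index (FGT₂) = 0.152302.
After the £200 transfer: below the line — £800, £1,000, £1,600; squared poverty gap index (FGT₂) = 0.110980.
Reduction = 0.152302 − 0.110980 = 0.0413.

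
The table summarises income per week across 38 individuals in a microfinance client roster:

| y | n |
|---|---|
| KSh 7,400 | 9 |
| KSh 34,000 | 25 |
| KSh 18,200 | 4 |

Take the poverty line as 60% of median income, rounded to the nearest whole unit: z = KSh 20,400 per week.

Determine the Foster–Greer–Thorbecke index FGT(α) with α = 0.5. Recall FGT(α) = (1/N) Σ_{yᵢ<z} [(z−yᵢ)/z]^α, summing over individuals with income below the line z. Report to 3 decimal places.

0.224

Poor units: 9×KSh 7,400, 4×KSh 18,200 (q = 13 of N = 38).
Normalized shortfalls: (20400−7400)/20400 = 0.6373 (×9); (20400−18200)/20400 = 0.1078 (×4).
Raised to α = 0.5: 0.79828 (×9); 0.32839 (×4).
Sum = 8.498121; FGT(0.5) = 8.498121 / 38 = 0.224.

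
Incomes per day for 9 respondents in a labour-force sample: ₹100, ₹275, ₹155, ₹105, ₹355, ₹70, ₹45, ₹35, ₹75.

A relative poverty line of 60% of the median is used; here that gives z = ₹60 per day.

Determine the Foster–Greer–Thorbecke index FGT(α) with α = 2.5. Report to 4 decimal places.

0.0159

Poor units: ₹35, ₹45 (q = 2 of N = 9).
Gap ratios (z−y)/z: (60−35)/60 = 0.4167; (60−45)/60 = 0.2500.
Raised to α = 2.5: 0.11207; 0.03125.
Sum = 0.143315; FGT(2.5) = 0.143315 / 9 = 0.0159.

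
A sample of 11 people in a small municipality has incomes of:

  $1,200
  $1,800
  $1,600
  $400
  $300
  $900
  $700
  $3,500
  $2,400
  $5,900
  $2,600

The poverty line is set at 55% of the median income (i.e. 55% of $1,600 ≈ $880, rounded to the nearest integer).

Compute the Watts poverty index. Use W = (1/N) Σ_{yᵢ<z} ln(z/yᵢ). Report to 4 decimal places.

Poor units: $300, $400, $700 (q = 3 of N = 11).
ln(z/y) terms: ln(880/300) = 1.0761; ln(880/400) = 0.7885; ln(880/700) = 0.2288.
W = 2.093438 / 11 = 0.1903.

0.1903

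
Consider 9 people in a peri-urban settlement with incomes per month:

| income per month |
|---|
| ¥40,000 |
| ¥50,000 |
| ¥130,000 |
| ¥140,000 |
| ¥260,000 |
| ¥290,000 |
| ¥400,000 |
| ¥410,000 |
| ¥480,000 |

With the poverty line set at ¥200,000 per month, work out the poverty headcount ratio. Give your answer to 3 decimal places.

4 of the 9 people have income below ¥200,000.
H = 4/9 = 0.444.

0.444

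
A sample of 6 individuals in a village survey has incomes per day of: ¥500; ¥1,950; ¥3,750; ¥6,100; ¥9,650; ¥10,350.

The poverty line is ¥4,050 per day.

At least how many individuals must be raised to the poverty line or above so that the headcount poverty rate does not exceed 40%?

Currently q = 3 of N = 6 are below the line (H = 0.500).
A headcount ratio of at most 40% allows at most ⌊0.40 × 6⌋ = 2 poor individuals.
So at least 3 − 2 = 1 must be lifted.

1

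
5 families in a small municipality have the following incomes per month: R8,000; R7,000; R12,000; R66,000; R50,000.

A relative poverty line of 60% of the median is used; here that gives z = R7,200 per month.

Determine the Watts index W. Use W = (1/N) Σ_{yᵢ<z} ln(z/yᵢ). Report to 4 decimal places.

Incomes under z: R7,000 (q = 1 of N = 5).
Log gaps: ln(7200/7000) = 0.0282.
W = 0.028171 / 5 = 0.0056.

0.0056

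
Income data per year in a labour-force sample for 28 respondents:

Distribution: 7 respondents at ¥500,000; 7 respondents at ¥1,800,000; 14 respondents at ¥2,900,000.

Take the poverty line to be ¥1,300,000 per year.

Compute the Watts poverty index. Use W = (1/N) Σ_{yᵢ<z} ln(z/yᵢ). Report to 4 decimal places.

Incomes under z: 7×¥500,000 (q = 7 of N = 28).
Log shortfalls: ln(1300000/500000) = 0.9555 (×7).
W = 6.688580 / 28 = 0.2389.

0.2389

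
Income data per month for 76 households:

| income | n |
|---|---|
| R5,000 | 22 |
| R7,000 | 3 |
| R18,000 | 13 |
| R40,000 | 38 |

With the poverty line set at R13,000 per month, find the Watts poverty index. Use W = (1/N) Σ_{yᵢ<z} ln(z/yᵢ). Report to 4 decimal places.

0.3010

Below z: 22×R5,000, 3×R7,000 (q = 25 of N = 76).
Log shortfalls: ln(13000/5000) = 0.9555 (×22); ln(13000/7000) = 0.6190 (×3).
W = 22.878369 / 76 = 0.3010.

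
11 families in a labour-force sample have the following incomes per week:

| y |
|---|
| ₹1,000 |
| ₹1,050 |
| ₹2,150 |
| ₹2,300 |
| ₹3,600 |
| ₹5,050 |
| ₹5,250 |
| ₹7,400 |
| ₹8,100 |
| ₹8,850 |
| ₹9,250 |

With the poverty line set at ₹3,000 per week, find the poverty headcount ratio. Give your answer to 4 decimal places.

4 of the 11 families have income below ₹3,000.
H = 4/11 = 0.3636.

0.3636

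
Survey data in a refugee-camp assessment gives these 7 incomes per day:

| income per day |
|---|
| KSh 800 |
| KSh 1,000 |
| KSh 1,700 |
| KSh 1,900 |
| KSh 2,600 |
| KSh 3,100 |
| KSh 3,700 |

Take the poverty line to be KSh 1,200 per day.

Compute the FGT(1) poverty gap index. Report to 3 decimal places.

0.071

Below the line: KSh 800, KSh 1,000 (q = 2 of N = 7).
Normalized shortfalls: (1200−800)/1200 = 0.3333; (1200−1000)/1200 = 0.1667.
Σ = 0.500000. Dividing by the full population N = 7 gives P₁ = 0.071.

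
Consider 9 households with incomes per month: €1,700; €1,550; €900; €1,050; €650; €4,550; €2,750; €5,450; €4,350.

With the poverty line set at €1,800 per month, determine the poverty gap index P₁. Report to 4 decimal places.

Below the line: €650, €900, €1,050, €1,550, €1,700 (q = 5 of N = 9).
Relative gaps: (1800−650)/1800 = 0.6389; (1800−900)/1800 = 0.5000; (1800−1050)/1800 = 0.4167; (1800−1550)/1800 = 0.1389; (1800−1700)/1800 = 0.0556.
Σ = 1.750000. Dividing by the full population N = 9 gives P₁ = 0.1944.

0.1944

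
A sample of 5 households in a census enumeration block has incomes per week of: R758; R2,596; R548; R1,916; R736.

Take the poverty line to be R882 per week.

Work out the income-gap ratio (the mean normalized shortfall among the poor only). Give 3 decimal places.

Poor units: R548, R736, R758 (q = 3 of N = 5).
Shortfall ratios (z−y)/z: 0.3787, 0.1655, 0.1406; sum = 0.684807.
The income-gap ratio divides by q (the poor only): 0.684807 / 3 = 0.228.

0.228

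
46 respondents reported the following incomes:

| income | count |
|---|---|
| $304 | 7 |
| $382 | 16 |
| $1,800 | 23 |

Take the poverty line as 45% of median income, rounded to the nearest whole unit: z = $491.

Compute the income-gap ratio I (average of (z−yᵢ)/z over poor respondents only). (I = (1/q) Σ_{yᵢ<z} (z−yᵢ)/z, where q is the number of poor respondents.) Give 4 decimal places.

0.2703

Below the line: 7×$304, 16×$382 (q = 23 of N = 46).
Relative gaps: 0.3809 (×7), 0.2220 (×16); sum = 6.217923.
The income-gap ratio divides by q (the poor only): 6.217923 / 23 = 0.2703.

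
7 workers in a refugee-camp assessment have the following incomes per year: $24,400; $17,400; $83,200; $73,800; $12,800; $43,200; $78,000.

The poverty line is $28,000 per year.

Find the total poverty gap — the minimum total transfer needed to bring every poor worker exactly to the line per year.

Poor units: $12,800, $17,400, $24,400 (q = 3 of N = 7).
Individual gaps: 28000−12800 = 15200; 28000−17400 = 10600; 28000−24400 = 3600.
Aggregate gap = $29,400.

$29,400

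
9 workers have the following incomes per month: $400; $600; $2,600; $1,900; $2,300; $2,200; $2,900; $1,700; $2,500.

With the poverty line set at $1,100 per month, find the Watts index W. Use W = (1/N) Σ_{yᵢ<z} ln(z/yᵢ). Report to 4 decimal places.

Incomes under z: $400, $600 (q = 2 of N = 9).
Log gaps: ln(1100/400) = 1.0116; ln(1100/600) = 0.6061.
W = 1.617737 / 9 = 0.1797.

0.1797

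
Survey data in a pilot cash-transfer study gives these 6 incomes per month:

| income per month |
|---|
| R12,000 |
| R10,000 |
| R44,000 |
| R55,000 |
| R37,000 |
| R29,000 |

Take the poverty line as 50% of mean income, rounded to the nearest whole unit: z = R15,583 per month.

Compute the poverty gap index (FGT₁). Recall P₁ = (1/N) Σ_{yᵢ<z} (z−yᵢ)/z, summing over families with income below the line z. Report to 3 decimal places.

Below the line: R10,000, R12,000 (q = 2 of N = 6).
Normalized shortfalls: (15583−10000)/15583 = 0.3583; (15583−12000)/15583 = 0.2299.
Sum of shortfalls = 0.588205; P₁ averages over all N: 0.588205 / 6 = 0.098.

0.098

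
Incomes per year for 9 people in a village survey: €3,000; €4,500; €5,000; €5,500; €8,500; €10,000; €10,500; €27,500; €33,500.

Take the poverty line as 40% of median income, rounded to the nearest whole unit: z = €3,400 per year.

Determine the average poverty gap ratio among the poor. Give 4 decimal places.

Poor units: €3,000 (q = 1 of N = 9).
Relative gaps: 0.1176; sum = 0.117647.
I averages over the q = 1 poor units only: 0.117647 / 1 = 0.1176.

0.1176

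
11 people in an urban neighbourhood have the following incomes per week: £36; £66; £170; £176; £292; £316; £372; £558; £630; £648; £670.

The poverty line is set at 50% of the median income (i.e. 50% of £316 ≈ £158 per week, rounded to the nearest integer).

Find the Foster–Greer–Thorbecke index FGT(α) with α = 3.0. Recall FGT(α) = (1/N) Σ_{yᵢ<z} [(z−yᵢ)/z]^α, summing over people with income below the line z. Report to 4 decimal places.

Below z: £36, £66 (q = 2 of N = 11).
Relative gaps: (158−36)/158 = 0.7722; (158−66)/158 = 0.5823.
Raised to α = 3.0: 0.46037; 0.19742.
Sum = 0.657792; FGT(3.0) = 0.657792 / 11 = 0.0598.

0.0598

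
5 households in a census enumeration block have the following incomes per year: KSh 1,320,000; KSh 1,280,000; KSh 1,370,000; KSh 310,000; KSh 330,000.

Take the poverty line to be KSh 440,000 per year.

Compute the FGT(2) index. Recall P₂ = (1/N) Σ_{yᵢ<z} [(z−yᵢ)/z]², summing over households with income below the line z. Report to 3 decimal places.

Below z: KSh 310,000, KSh 330,000 (q = 2 of N = 5).
Relative gaps: (440000−310000)/440000 = 0.2955; (440000−330000)/440000 = 0.2500.
Squared: 0.0873; 0.0625.
Sum = 0.149793; P₂ = 0.149793 / 5 = 0.030.

0.030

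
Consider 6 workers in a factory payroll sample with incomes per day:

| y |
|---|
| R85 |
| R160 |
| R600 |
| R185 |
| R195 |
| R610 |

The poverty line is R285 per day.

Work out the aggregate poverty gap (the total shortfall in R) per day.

R515

Below the line: R85, R160, R185, R195 (q = 4 of N = 6).
Individual gaps: 285−85 = 200; 285−160 = 125; 285−185 = 100; 285−195 = 90.
Aggregate gap = R515.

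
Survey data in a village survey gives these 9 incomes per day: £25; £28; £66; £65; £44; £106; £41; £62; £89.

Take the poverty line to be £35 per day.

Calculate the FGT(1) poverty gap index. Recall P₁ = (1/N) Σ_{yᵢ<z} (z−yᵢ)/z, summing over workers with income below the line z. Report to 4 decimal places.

Below z: £25, £28 (q = 2 of N = 9).
Relative gaps: (35−25)/35 = 0.2857; (35−28)/35 = 0.2000.
Sum of shortfalls = 0.485714; P₁ averages over all N: 0.485714 / 9 = 0.0540.

0.0540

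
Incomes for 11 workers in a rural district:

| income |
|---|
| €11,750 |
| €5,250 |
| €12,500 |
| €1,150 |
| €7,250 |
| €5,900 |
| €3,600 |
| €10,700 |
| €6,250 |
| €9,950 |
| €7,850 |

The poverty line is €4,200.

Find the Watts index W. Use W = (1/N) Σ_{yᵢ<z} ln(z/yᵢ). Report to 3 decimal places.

0.132

Poor units: €1,150, €3,600 (q = 2 of N = 11).
ln(z/y) terms: ln(4200/1150) = 1.2953; ln(4200/3600) = 0.1542.
W = 1.449473 / 11 = 0.132.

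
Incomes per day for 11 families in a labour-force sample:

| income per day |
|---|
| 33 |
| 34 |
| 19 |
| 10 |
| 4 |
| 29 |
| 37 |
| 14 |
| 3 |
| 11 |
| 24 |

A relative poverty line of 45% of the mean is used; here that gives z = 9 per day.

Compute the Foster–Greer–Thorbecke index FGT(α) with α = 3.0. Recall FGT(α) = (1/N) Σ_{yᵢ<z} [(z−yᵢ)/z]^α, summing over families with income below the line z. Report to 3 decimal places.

0.043

Below the line: 3, 4 (q = 2 of N = 11).
Gap ratios (z−y)/z: (9−3)/9 = 0.6667; (9−4)/9 = 0.5556.
Raised to α = 3.0: 0.29630; 0.17147.
Sum = 0.467764; FGT(3.0) = 0.467764 / 11 = 0.043.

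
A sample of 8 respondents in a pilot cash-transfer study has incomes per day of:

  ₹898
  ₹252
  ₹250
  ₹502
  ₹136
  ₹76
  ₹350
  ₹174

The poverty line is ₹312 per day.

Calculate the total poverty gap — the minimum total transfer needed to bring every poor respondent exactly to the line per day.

Below z: ₹76, ₹136, ₹174, ₹250, ₹252 (q = 5 of N = 8).
Individual gaps: 312−76 = 236; 312−136 = 176; 312−174 = 138; 312−250 = 62; 312−252 = 60.
Aggregate gap = ₹672.

₹672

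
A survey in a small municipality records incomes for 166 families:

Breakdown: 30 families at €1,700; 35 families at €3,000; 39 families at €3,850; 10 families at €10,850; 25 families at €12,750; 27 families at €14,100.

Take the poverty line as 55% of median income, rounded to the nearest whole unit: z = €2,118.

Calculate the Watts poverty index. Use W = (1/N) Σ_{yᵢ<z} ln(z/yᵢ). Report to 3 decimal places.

Poor units: 30×€1,700 (q = 30 of N = 166).
Log shortfalls: ln(2118/1700) = 0.2198 (×30).
W = 6.595320 / 166 = 0.040.

0.040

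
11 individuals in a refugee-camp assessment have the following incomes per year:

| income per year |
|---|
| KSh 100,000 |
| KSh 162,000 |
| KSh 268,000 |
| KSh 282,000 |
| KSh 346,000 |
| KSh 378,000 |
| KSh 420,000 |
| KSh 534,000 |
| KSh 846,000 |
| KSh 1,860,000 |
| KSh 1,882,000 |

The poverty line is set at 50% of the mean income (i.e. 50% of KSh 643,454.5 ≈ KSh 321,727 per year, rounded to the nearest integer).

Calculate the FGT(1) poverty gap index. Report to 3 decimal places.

0.134

Below the line: KSh 100,000, KSh 162,000, KSh 268,000, KSh 282,000 (q = 4 of N = 11).
Relative gaps: (321727−100000)/321727 = 0.6892; (321727−162000)/321727 = 0.4965; (321727−268000)/321727 = 0.1670; (321727−282000)/321727 = 0.1235.
Σ = 1.476121. Dividing by the full population N = 11 gives P₁ = 0.134.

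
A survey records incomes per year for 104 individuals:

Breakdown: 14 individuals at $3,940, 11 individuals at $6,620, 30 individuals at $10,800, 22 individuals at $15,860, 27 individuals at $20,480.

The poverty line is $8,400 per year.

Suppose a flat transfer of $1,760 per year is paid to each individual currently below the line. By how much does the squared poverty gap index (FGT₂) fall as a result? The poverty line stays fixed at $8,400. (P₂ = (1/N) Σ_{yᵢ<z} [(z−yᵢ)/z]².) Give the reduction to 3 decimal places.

0.029

Before: below the line — 14×$3,940, 11×$6,620; squared poverty gap index (FGT₂) = 0.04270.
After the $1,760 transfer: below the line — 14×$5,700, 11×$8,380; squared poverty gap index (FGT₂) = 0.01391.
Reduction = 0.04270 − 0.01391 = 0.029.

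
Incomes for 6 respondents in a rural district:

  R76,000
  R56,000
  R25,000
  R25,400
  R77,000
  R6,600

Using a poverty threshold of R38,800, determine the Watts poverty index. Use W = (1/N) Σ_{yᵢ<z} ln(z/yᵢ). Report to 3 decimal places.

Poor units: R6,600, R25,000, R25,400 (q = 3 of N = 6).
Log gaps: ln(38800/6600) = 1.7714; ln(38800/25000) = 0.4395; ln(38800/25400) = 0.4237.
W = 2.634566 / 6 = 0.439.

0.439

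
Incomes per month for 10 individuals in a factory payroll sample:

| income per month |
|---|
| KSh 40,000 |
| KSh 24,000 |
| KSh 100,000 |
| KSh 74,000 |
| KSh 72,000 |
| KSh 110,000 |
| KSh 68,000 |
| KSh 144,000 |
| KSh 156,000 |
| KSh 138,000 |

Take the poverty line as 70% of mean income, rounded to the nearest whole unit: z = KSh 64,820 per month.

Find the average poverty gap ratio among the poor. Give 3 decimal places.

Below z: KSh 24,000, KSh 40,000 (q = 2 of N = 10).
Relative gaps: 0.6297, 0.3829; sum = 1.012650.
The income-gap ratio divides by q (the poor only): 1.012650 / 2 = 0.506.

0.506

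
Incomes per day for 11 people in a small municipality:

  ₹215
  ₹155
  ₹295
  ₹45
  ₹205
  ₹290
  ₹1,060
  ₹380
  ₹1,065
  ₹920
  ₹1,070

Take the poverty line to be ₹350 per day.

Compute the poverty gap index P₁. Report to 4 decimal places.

Incomes under z: ₹45, ₹155, ₹205, ₹215, ₹290, ₹295 (q = 6 of N = 11).
Gap ratios (z−y)/z: (350−45)/350 = 0.8714; (350−155)/350 = 0.5571; (350−205)/350 = 0.4143; (350−215)/350 = 0.3857; (350−290)/350 = 0.1714; (350−295)/350 = 0.1571.
Σ = 2.557143. Dividing by the full population N = 11 gives P₁ = 0.2325.

0.2325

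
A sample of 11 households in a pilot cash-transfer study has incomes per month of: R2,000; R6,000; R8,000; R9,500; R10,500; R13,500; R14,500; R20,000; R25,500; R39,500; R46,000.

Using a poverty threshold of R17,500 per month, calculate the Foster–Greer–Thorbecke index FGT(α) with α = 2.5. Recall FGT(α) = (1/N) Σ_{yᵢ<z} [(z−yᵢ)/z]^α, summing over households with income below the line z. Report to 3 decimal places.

Below z: R2,000, R6,000, R8,000, R9,500, R10,500, R13,500, R14,500 (q = 7 of N = 11).
Shortfall ratios: (17500−2000)/17500 = 0.8857; (17500−6000)/17500 = 0.6571; (17500−8000)/17500 = 0.5429; (17500−9500)/17500 = 0.4571; (17500−10500)/17500 = 0.4000; (17500−13500)/17500 = 0.2286; (17500−14500)/17500 = 0.1714.
Raised to α = 2.5: 0.73830; 0.35007; 0.21713; 0.14130; 0.10119; 0.02498; 0.01217.
Sum = 1.585129; FGT(2.5) = 1.585129 / 11 = 0.144.

0.144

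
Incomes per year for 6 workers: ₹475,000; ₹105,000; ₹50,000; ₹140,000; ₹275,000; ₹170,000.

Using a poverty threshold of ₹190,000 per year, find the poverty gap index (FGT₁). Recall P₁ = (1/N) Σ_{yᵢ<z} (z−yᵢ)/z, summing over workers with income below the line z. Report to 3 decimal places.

0.259

Poor units: ₹50,000, ₹105,000, ₹140,000, ₹170,000 (q = 4 of N = 6).
Shortfall ratios: (190000−50000)/190000 = 0.7368; (190000−105000)/190000 = 0.4474; (190000−140000)/190000 = 0.2632; (190000−170000)/190000 = 0.1053.
Σ = 1.552632. Dividing by the full population N = 6 gives P₁ = 0.259.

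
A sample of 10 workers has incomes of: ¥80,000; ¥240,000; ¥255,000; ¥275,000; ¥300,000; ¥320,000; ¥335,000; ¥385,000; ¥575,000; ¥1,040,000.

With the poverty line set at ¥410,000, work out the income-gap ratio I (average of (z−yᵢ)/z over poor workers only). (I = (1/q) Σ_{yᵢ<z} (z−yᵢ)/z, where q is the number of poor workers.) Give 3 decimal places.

Below z: ¥80,000, ¥240,000, ¥255,000, ¥275,000, ¥300,000, ¥320,000, ¥335,000, ¥385,000 (q = 8 of N = 10).
Shortfall ratios (z−y)/z: 0.8049, 0.4146, 0.3780, 0.3293, 0.2683, 0.2195, 0.1829, 0.0610; sum = 2.658537.
The income-gap ratio divides by q (the poor only): 2.658537 / 8 = 0.332.

0.332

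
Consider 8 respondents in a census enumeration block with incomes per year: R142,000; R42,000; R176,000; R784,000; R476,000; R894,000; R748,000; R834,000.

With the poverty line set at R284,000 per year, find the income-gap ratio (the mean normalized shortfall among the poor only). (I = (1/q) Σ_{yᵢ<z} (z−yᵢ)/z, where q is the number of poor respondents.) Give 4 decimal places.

Below the line: R42,000, R142,000, R176,000 (q = 3 of N = 8).
Relative gaps: 0.8521, 0.5000, 0.3803; sum = 1.732394.
I averages over the q = 3 poor units only: 1.732394 / 3 = 0.5775.

0.5775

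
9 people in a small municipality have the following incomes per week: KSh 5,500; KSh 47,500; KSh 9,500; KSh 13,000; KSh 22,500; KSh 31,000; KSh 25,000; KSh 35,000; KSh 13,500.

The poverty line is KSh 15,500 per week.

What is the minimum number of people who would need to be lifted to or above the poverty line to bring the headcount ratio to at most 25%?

Currently q = 4 of N = 9 are below the line (H = 0.444).
A headcount ratio of at most 25% allows at most ⌊0.25 × 9⌋ = 2 poor people.
So at least 4 − 2 = 2 must be lifted.

2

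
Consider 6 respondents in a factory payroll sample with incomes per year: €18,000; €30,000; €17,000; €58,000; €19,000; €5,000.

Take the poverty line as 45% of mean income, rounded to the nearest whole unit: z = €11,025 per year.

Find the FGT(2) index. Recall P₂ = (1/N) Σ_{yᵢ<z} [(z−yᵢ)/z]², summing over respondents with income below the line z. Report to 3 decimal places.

0.050

Incomes under z: €5,000 (q = 1 of N = 6).
Gap ratios (z−y)/z: (11025−5000)/11025 = 0.5465.
Squared: 0.2986.
Sum = 0.298646; P₂ = 0.298646 / 6 = 0.050.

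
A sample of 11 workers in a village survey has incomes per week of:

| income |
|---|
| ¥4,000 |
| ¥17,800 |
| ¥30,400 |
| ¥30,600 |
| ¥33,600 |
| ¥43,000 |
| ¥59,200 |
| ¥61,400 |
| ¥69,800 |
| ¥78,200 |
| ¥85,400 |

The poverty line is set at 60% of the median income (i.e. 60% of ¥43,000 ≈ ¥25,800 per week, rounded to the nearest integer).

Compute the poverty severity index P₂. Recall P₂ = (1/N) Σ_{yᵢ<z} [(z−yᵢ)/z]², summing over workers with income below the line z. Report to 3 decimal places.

0.074

Incomes under z: ¥4,000, ¥17,800 (q = 2 of N = 11).
Gap ratios (z−y)/z: (25800−4000)/25800 = 0.8450; (25800−17800)/25800 = 0.3101.
Squared: 0.7140; 0.0961.
Sum = 0.810108; P₂ = 0.810108 / 11 = 0.074.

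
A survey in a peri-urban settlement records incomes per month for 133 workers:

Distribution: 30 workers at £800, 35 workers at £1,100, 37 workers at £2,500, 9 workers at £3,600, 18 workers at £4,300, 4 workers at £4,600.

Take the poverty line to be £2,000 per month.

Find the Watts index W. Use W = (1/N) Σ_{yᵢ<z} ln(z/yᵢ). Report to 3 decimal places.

Below the line: 30×£800, 35×£1,100 (q = 65 of N = 133).
Log gaps: ln(2000/800) = 0.9163 (×30); ln(2000/1100) = 0.5978 (×35).
W = 48.413017 / 133 = 0.364.

0.364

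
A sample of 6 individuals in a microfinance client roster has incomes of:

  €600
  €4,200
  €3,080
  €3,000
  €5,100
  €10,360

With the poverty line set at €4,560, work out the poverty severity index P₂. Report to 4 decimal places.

Poor units: €600, €3,000, €3,080, €4,200 (q = 4 of N = 6).
Relative gaps: (4560−600)/4560 = 0.8684; (4560−3000)/4560 = 0.3421; (4560−3080)/4560 = 0.3246; (4560−4200)/4560 = 0.0789.
Squared: 0.7542; 0.1170; 0.1053; 0.0062.
Sum = 0.982764; P₂ = 0.982764 / 6 = 0.1638.

0.1638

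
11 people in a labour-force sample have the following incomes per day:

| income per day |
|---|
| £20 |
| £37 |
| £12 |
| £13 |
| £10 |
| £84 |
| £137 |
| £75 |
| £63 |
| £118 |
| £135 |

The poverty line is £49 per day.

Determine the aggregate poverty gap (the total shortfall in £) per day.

£153

Below z: £10, £12, £13, £20, £37 (q = 5 of N = 11).
Individual gaps: 49−10 = 39; 49−12 = 37; 49−13 = 36; 49−20 = 29; 49−37 = 12.
Aggregate gap = £153.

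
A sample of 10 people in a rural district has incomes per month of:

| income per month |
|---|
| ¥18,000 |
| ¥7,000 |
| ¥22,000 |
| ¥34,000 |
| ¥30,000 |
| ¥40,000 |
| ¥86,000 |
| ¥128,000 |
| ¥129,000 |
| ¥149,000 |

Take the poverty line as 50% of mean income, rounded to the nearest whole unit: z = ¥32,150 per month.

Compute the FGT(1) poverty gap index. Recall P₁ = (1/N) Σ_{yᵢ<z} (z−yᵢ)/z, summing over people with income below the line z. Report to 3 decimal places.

0.160

Below z: ¥7,000, ¥18,000, ¥22,000, ¥30,000 (q = 4 of N = 10).
Gap ratios (z−y)/z: (32150−7000)/32150 = 0.7823; (32150−18000)/32150 = 0.4401; (32150−22000)/32150 = 0.3157; (32150−30000)/32150 = 0.0669.
Σ = 1.604977. Dividing by the full population N = 10 gives P₁ = 0.160.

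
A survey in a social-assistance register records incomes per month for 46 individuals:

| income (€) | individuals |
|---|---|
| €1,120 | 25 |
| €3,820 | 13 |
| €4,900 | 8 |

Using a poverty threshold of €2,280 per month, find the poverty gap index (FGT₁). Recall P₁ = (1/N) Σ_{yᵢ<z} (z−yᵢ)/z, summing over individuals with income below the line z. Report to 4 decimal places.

Below z: 25×€1,120 (q = 25 of N = 46).
Gap ratios (z−y)/z: (2280−1120)/2280 = 0.5088 (×25).
Sum of shortfalls = 12.719298; P₁ averages over all N: 12.719298 / 46 = 0.2765.

0.2765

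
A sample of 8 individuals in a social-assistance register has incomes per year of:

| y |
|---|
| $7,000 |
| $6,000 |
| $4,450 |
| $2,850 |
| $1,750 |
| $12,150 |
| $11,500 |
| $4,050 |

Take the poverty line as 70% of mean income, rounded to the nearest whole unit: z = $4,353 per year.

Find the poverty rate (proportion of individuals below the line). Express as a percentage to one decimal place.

3 of the 8 individuals have income below $4,353.
H = 3/8 = 37.5%.

37.5%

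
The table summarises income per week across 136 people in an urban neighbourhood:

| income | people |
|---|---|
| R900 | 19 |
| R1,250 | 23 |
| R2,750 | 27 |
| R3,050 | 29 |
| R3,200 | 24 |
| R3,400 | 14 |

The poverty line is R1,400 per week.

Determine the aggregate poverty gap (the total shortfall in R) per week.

Below the line: 19×R900, 23×R1,250 (q = 42 of N = 136).
Individual gaps: 19×(1400−900) = 9500; 23×(1400−1250) = 3450.
Aggregate gap = R12,950.

R12,950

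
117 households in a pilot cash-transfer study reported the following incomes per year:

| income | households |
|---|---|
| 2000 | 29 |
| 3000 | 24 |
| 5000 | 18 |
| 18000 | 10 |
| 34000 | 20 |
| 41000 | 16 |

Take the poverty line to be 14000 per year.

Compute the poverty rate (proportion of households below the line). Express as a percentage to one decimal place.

60.7%

71 of the 117 households have income below 14000.
H = 71/117 = 60.7%.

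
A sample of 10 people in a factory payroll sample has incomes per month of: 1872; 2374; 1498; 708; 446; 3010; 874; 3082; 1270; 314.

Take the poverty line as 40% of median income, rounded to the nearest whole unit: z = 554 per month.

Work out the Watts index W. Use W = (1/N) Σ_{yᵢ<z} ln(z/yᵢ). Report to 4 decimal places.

0.0785

Poor units: 314, 446 (q = 2 of N = 10).
ln(z/y) terms: ln(554/314) = 0.5678; ln(554/446) = 0.2168.
W = 0.784617 / 10 = 0.0785.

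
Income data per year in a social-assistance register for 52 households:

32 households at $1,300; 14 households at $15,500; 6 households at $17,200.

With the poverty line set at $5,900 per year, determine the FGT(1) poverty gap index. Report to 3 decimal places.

Incomes under z: 32×$1,300 (q = 32 of N = 52).
Normalized shortfalls: (5900−1300)/5900 = 0.7797 (×32).
Sum of shortfalls = 24.949153; P₁ averages over all N: 24.949153 / 52 = 0.480.

0.480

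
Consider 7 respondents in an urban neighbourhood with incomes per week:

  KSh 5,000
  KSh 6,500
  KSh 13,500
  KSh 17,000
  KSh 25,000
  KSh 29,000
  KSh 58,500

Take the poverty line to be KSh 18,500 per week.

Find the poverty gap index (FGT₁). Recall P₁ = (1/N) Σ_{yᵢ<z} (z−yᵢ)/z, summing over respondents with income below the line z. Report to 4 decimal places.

Below z: KSh 5,000, KSh 6,500, KSh 13,500, KSh 17,000 (q = 4 of N = 7).
Gap ratios (z−y)/z: (18500−5000)/18500 = 0.7297; (18500−6500)/18500 = 0.6486; (18500−13500)/18500 = 0.2703; (18500−17000)/18500 = 0.0811.
Sum of shortfalls = 1.729730; P₁ averages over all N: 1.729730 / 7 = 0.2471.

0.2471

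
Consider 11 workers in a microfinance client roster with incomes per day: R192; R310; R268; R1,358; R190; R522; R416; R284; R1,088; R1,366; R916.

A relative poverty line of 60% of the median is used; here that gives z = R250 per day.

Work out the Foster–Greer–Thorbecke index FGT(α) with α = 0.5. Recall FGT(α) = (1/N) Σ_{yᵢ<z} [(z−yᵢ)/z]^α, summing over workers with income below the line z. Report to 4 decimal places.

Incomes under z: R190, R192 (q = 2 of N = 11).
Gap ratios (z−y)/z: (250−190)/250 = 0.2400; (250−192)/250 = 0.2320.
Raised to α = 0.5: 0.48990; 0.48166.
Sum = 0.971562; FGT(0.5) = 0.971562 / 11 = 0.0883.

0.0883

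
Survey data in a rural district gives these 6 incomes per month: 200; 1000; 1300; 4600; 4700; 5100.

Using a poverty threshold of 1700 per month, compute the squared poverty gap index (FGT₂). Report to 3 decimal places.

0.167

Incomes under z: 200, 1000, 1300 (q = 3 of N = 6).
Gap ratios (z−y)/z: (1700−200)/1700 = 0.8824; (1700−1000)/1700 = 0.4118; (1700−1300)/1700 = 0.2353.
Squared: 0.7785; 0.1696; 0.0554.
Sum = 1.003460; P₂ = 1.003460 / 6 = 0.167.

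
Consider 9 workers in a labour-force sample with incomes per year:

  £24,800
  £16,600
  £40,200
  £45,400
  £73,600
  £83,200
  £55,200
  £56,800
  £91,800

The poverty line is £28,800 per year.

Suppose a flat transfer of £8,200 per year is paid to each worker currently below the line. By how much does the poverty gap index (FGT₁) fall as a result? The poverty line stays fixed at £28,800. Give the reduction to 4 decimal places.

0.0471

Before: below the line — £16,600, £24,800; poverty gap index (FGT₁) = 0.062500.
After the £8,200 transfer: below the line — £24,800; poverty gap index (FGT₁) = 0.015432.
Reduction = 0.062500 − 0.015432 = 0.0471.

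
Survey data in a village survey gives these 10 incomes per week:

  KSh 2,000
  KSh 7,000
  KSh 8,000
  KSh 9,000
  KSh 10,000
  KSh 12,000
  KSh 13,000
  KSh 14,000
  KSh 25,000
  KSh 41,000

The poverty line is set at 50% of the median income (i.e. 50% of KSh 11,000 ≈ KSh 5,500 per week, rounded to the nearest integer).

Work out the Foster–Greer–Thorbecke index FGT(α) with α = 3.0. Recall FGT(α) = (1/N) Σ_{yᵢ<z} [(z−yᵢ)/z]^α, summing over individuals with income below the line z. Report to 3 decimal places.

0.026

Below z: KSh 2,000 (q = 1 of N = 10).
Shortfall ratios: (5500−2000)/5500 = 0.6364.
Raised to α = 3.0: 0.25770.
Sum = 0.257701; FGT(3.0) = 0.257701 / 10 = 0.026.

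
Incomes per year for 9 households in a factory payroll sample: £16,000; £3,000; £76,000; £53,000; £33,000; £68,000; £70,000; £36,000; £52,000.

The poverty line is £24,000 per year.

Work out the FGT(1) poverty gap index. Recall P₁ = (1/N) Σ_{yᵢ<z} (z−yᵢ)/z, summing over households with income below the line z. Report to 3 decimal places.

0.134

Incomes under z: £3,000, £16,000 (q = 2 of N = 9).
Gap ratios (z−y)/z: (24000−3000)/24000 = 0.8750; (24000−16000)/24000 = 0.3333.
Sum of shortfalls = 1.208333; P₁ averages over all N: 1.208333 / 9 = 0.134.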